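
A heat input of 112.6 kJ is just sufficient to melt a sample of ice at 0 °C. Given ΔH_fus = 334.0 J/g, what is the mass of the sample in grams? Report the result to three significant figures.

m = q / ΔH_fus = 112600 J / 334.0 J/g = 337 g

m = 337 g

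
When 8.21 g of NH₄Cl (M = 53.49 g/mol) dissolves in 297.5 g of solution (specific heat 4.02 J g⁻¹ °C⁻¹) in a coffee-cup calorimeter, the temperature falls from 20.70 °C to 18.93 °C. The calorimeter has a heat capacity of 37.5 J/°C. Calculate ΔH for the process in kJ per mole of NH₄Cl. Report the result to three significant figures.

ΔH = 14.2 kJ/mol

|ΔT| = |18.93 − 20.70| = 1.77 °C
|q_surr| = (297.5 × 4.02 + 37.5) × 1.77 = 1233.45 × 1.77 = 2183 J
n(NH₄Cl) = 8.21 / 53.49 = 0.1535 mol
Temperature fell, so q_rxn = +|q_surr| = 2.183 kJ
ΔH = q_rxn / n = 14.22 kJ/mol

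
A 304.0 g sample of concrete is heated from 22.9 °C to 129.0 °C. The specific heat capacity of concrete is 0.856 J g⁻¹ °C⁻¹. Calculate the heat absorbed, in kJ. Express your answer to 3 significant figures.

q = m c ΔT = 304.0 × 0.856 × (129.0 − 22.9)
q = 304.0 × 0.856 × 106.1 = 27610 J = 27.6 kJ

q = 27.6 kJ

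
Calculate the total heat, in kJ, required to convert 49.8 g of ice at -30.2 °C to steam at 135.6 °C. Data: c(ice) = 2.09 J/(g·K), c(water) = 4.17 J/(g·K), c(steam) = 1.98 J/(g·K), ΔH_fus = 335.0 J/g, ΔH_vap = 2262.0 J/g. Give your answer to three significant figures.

q1 (heat ice -30.2→0.0 °C): 49.8 × 2.09 × 30.2 = 3143 J
q2 (melt at 0 °C): 49.8 × 335.0 = 16683 J
q3 (heat water 0.0→100.0 °C): 49.8 × 4.17 × 100.0 = 20767 J
q4 (vaporize at 100 °C): 49.8 × 2262.0 = 112648 J
q5 (heat steam 100.0→135.6 °C): 49.8 × 1.98 × 35.6 = 3510 J
Total: 3143 + 16683 + 20767 + 112648 + 3510 = 156751 J = 157 kJ

q = 157 kJ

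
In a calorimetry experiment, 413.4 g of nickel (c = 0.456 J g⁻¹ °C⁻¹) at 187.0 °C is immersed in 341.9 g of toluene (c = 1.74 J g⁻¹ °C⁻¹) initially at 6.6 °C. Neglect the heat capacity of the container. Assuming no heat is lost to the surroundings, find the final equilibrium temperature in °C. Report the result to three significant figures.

T_f = 50.0 °C

Heat lost by nickel = heat gained by toluene.
(413.4)(0.456)(187.0 − T) = (341.9)(1.74)(T − 6.6)
188.5104 (187.0 − T) = 594.906 (T − 6.6)
35251 − 188.5104 T = 594.906 T − 3926.4
39177.4 = 783.4164 T
T = 50.01 °C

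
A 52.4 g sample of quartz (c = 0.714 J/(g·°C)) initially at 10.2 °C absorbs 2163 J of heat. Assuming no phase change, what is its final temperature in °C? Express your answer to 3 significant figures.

T_f = 68.0 °C

ΔT = q / (m c) = 2163 / (52.4 × 0.714) = 57.81 °C
T_f = 10.2 + 57.81 = 68.01 °C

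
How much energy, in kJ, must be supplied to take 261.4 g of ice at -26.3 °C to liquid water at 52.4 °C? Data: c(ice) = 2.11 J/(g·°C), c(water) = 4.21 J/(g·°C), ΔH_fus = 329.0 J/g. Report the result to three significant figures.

q1 (heat ice -26.3→0.0 °C): 261.4 × 2.11 × 26.3 = 14506 J
q2 (melt at 0 °C): 261.4 × 329.0 = 86001 J
q3 (heat water 0.0→52.4 °C): 261.4 × 4.21 × 52.4 = 57666 J
Total: 14506 + 86001 + 57666 = 158173 J = 158 kJ

q = 158 kJ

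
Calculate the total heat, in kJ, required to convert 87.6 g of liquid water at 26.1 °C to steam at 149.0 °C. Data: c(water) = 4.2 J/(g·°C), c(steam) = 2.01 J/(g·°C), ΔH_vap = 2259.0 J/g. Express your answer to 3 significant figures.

q1 (heat water 26.1→100.0 °C): 87.6 × 4.2 × 73.9 = 27189 J
q2 (vaporize at 100 °C): 87.6 × 2259.0 = 197888 J
q3 (heat steam 100.0→149.0 °C): 87.6 × 2.01 × 49.0 = 8628 J
Total: 27189 + 197888 + 8628 = 233705 J = 234 kJ

q = 234 kJ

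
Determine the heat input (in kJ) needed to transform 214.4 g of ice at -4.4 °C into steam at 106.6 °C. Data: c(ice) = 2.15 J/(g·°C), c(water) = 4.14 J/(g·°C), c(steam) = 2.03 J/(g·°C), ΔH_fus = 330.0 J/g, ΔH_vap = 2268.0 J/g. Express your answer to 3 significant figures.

q1 (heat ice -4.4→0.0 °C): 214.4 × 2.15 × 4.4 = 2028 J
q2 (melt at 0 °C): 214.4 × 330.0 = 70752 J
q3 (heat water 0.0→100.0 °C): 214.4 × 4.14 × 100.0 = 88762 J
q4 (vaporize at 100 °C): 214.4 × 2268.0 = 486259 J
q5 (heat steam 100.0→106.6 °C): 214.4 × 2.03 × 6.6 = 2873 J
Total: 2028 + 70752 + 88762 + 486259 + 2873 = 650674 J = 651 kJ

q = 651 kJ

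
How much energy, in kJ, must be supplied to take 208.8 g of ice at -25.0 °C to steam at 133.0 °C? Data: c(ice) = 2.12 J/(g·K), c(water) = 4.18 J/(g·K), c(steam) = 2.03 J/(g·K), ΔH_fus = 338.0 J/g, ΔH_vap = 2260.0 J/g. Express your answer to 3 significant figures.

q1 (heat ice -25.0→0.0 °C): 208.8 × 2.12 × 25.0 = 11066 J
q2 (melt at 0 °C): 208.8 × 338.0 = 70574 J
q3 (heat water 0.0→100.0 °C): 208.8 × 4.18 × 100.0 = 87278 J
q4 (vaporize at 100 °C): 208.8 × 2260.0 = 471888 J
q5 (heat steam 100.0→133.0 °C): 208.8 × 2.03 × 33.0 = 13988 J
Total: 11066 + 70574 + 87278 + 471888 + 13988 = 654794 J = 655 kJ

q = 655 kJ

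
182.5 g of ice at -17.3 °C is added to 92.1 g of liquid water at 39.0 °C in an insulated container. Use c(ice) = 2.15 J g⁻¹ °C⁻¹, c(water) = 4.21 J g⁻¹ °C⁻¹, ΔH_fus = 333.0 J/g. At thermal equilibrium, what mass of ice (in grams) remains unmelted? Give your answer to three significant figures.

m_ice remaining = 157 g

Heat to warm all ice to 0 °C: 182.5×2.15×17.3 = 6788.1 J
Heat released by water cooling to 0 °C: 92.1×4.21×39.0 = 15122 J
15122 J < 6788.1 + 182.5×333.0 = 67560.6 J, so not all ice melts; final T = 0 °C.
Heat left for melting: 15122 − 6788.1 = 8333.9 J
Mass melted = 8333.9 / 333.0 = 25.03 g
Ice remaining = 182.5 − 25.03 = 157.47 g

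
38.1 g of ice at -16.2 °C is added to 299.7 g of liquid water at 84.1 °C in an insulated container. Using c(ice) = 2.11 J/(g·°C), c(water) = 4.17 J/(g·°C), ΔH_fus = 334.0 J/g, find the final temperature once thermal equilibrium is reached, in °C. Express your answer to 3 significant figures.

T_f = 64.7 °C

Heat to bring ice to 0 °C and melt it: q₁ = 38.1×2.11×16.2 + 38.1×334.0 = 14028 J
Heat the water can supply cooling to 0 °C: 299.7×4.17×84.1 = 105104 J > q₁, so all ice melts.
Energy balance: 299.7×4.17×(84.1 − T) = 14028 + 38.1×4.17×(T − 0)
1249.749(84.1 − T) = 14028 + 158.877 T
105104 − 14028 = 1408.626 T
T = 91076 / 1408.626 = 64.66 °C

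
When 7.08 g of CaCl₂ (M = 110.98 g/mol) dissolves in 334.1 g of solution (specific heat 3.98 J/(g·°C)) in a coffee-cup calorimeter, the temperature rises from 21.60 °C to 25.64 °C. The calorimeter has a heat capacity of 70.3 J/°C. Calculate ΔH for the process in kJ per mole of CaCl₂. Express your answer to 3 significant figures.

|ΔT| = |25.64 − 21.60| = 4.04 °C
|q_surr| = (334.1 × 3.98 + 70.3) × 4.04 = 1400.018 × 4.04 = 5656 J
n(CaCl₂) = 7.08 / 110.98 = 0.06380 mol
Temperature rose, so q_rxn = −|q_surr| = -5.656 kJ
ΔH = q_rxn / n = -88.65 kJ/mol

ΔH = -88.7 kJ/mol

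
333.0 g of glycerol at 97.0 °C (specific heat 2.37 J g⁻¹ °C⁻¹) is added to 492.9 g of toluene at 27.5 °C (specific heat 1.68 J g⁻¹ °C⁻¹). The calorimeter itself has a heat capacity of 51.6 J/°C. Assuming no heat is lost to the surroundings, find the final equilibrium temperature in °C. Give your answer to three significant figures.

Heat lost by glycerol = heat gained by toluene + calorimeter.
(333.0)(2.37)(97.0 − T) = [(492.9)(1.68) + 51.6](T − 27.5)
789.21 (97.0 − T) = 879.672 (T − 27.5)
76553 − 789.21 T = 879.672 T − 24191
100744 = 1668.882 T
T = 60.37 °C

T_f = 60.4 °C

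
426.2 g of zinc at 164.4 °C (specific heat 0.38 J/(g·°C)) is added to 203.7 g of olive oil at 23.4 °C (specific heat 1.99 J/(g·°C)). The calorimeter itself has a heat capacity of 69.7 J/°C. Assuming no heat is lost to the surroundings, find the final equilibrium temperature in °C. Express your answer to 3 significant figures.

Heat lost by zinc = heat gained by olive oil + calorimeter.
(426.2)(0.38)(164.4 − T) = [(203.7)(1.99) + 69.7](T − 23.4)
161.956 (164.4 − T) = 475.063 (T − 23.4)
26626 − 161.956 T = 475.063 T − 11116
37742 = 637.019 T
T = 59.248 °C

T_f = 59.2 °C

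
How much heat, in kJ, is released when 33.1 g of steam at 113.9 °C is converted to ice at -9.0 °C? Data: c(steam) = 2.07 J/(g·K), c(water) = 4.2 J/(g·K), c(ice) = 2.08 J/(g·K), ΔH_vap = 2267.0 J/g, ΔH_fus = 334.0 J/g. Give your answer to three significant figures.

q = 102 kJ

q1 (cool steam 113.9→100 °C): 33.1 × 2.07 × 13.9 = 952 J
q2 (condense at 100 °C): 33.1 × 2267.0 = 75038 J
q3 (cool water 100→0 °C): 33.1 × 4.2 × 100.0 = 13902 J
q4 (freeze at 0 °C): 33.1 × 334.0 = 11055 J
q5 (cool ice 0→-9.0 °C): 33.1 × 2.08 × 9.0 = 620 J
Total: 952 + 75038 + 13902 + 11055 + 620 = 101567 J = 102 kJ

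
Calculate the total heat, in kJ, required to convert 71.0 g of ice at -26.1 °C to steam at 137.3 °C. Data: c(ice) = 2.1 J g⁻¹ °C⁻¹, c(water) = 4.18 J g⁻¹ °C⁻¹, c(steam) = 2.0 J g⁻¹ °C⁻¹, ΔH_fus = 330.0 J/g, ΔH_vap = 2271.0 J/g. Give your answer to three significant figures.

q = 224 kJ

q1 (heat ice -26.1→0.0 °C): 71.0 × 2.1 × 26.1 = 3892 J
q2 (melt at 0 °C): 71.0 × 330.0 = 23430 J
q3 (heat water 0.0→100.0 °C): 71.0 × 4.18 × 100.0 = 29678 J
q4 (vaporize at 100 °C): 71.0 × 2271.0 = 161241 J
q5 (heat steam 100.0→137.3 °C): 71.0 × 2.0 × 37.3 = 5297 J
Total: 3892 + 23430 + 29678 + 161241 + 5297 = 223538 J = 224 kJ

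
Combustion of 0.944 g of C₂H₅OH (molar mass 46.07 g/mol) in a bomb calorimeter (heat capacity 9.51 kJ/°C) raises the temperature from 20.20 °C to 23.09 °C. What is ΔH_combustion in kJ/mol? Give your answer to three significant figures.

ΔT = 23.09 − 20.20 = 2.89 °C
q_cal = C_cal × ΔT = 9.51 × 2.89 = 27.4839 kJ
n = 0.944 / 46.07 = 0.02049 mol
q_rxn = −q_cal = -27.4839 kJ
ΔH = -27.4839 / 0.02049 = -1341 kJ/mol

ΔH = -1340 kJ/mol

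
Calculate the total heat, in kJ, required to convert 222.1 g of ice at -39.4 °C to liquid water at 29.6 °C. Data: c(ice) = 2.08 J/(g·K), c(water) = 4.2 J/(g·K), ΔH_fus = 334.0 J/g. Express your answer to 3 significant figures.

q1 (heat ice -39.4→0.0 °C): 222.1 × 2.08 × 39.4 = 18202 J
q2 (melt at 0 °C): 222.1 × 334.0 = 74181 J
q3 (heat water 0.0→29.6 °C): 222.1 × 4.2 × 29.6 = 27611 J
Total: 18202 + 74181 + 27611 = 119994 J = 120 kJ

q = 120 kJ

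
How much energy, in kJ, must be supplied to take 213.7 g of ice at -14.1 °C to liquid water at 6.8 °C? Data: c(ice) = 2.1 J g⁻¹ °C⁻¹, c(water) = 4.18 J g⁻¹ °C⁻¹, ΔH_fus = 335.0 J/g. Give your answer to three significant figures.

q = 84.0 kJ

q1 (heat ice -14.1→0.0 °C): 213.7 × 2.1 × 14.1 = 6328 J
q2 (melt at 0 °C): 213.7 × 335.0 = 71590 J
q3 (heat water 0.0→6.8 °C): 213.7 × 4.18 × 6.8 = 6074 J
Total: 6328 + 71590 + 6074 = 83992 J = 84.0 kJ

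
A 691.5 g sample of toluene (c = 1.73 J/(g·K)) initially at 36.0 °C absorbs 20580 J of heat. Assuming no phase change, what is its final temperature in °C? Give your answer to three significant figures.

ΔT = q / (m c) = 20580 / (691.5 × 1.73) = 17.20 °C
T_f = 36.0 + 17.20 = 53.20 °C

T_f = 53.2 °C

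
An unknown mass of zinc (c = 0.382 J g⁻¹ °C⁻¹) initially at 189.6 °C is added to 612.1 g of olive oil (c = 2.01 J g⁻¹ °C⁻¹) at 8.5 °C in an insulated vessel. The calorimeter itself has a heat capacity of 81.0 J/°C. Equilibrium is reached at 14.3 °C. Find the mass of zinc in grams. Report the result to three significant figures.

q_gained = (612.1 × 2.01 + 81.0) × (14.3 − 8.5) = 7606 J
q_lost = m × 0.382 × (189.6 − 14.3) = 66.9646 m
m = 7606 / 66.9646 = 114 g

m = 114 g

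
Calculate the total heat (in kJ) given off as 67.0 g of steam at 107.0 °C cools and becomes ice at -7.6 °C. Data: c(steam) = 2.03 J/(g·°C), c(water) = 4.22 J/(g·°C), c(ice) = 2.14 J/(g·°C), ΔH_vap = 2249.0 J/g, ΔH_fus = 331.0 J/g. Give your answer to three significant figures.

q1 (cool steam 107.0→100 °C): 67.0 × 2.03 × 7.0 = 952 J
q2 (condense at 100 °C): 67.0 × 2249.0 = 150683 J
q3 (cool water 100→0 °C): 67.0 × 4.22 × 100.0 = 28274 J
q4 (freeze at 0 °C): 67.0 × 331.0 = 22177 J
q5 (cool ice 0→-7.6 °C): 67.0 × 2.14 × 7.6 = 1090 J
Total: 952 + 150683 + 28274 + 22177 + 1090 = 203176 J = 203 kJ

q = 203 kJ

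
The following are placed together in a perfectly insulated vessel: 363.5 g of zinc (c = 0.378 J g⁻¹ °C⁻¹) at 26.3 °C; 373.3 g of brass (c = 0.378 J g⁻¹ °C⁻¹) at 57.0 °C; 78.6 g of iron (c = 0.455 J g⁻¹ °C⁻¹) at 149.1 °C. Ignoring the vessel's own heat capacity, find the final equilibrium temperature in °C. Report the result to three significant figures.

Σ mᵢcᵢ(T − Tᵢ) = 0  ⇒  T = Σ mᵢcᵢTᵢ / Σ mᵢcᵢ
Σ mᵢcᵢ = 363.5×0.378 + 373.3×0.378 + 78.6×0.455 = 314.2734
Σ mᵢcᵢTᵢ = 137.403×26.3 + 141.1074×57.0 + 35.763×149.1 = 16989
T = 16989 / 314.2734 = 54.06 °C

T_f = 54.1 °C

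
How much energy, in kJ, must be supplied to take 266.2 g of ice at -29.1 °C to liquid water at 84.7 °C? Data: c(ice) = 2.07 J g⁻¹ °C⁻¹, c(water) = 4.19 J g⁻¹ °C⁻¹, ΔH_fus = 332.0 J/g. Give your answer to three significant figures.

q = 199 kJ

q1 (heat ice -29.1→0.0 °C): 266.2 × 2.07 × 29.1 = 16035 J
q2 (melt at 0 °C): 266.2 × 332.0 = 88378 J
q3 (heat water 0.0→84.7 °C): 266.2 × 4.19 × 84.7 = 94473 J
Total: 16035 + 88378 + 94473 = 198886 J = 199 kJ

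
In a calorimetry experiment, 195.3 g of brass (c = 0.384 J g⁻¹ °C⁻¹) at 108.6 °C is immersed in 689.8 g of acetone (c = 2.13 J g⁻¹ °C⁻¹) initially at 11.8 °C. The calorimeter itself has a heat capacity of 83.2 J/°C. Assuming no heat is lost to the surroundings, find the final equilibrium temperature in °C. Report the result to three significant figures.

T_f = 16.3 °C

Heat lost by brass = heat gained by acetone + calorimeter.
(195.3)(0.384)(108.6 − T) = [(689.8)(2.13) + 83.2](T − 11.8)
74.9952 (108.6 − T) = 1552.474 (T − 11.8)
8144.5 − 74.9952 T = 1552.474 T − 18319
26463.5 = 1627.4692 T
T = 16.26 °C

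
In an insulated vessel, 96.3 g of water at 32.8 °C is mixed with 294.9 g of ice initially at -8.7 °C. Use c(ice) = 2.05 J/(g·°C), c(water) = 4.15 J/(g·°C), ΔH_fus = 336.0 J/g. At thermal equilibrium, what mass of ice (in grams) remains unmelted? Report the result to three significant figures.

Heat to warm all ice to 0 °C: 294.9×2.05×8.7 = 5259.5 J
Heat released by water cooling to 0 °C: 96.3×4.15×32.8 = 13108 J
13108 J < 5259.5 + 294.9×336.0 = 104345.9 J, so not all ice melts; final T = 0 °C.
Heat left for melting: 13108 − 5259.5 = 7848.5 J
Mass melted = 7848.5 / 336.0 = 23.36 g
Ice remaining = 294.9 − 23.36 = 271.54 g

m_ice remaining = 272 g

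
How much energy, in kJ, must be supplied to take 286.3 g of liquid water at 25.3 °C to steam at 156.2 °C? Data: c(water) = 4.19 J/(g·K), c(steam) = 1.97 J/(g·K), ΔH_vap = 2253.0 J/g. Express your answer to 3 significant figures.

q = 766 kJ

q1 (heat water 25.3→100.0 °C): 286.3 × 4.19 × 74.7 = 89610 J
q2 (vaporize at 100 °C): 286.3 × 2253.0 = 645034 J
q3 (heat steam 100.0→156.2 °C): 286.3 × 1.97 × 56.2 = 31697 J
Total: 89610 + 645034 + 31697 = 766341 J = 766 kJ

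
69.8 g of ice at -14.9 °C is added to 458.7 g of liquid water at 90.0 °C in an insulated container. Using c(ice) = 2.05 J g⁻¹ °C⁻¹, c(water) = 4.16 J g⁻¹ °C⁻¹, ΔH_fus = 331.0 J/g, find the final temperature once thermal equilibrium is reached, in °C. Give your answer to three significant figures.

Heat to bring ice to 0 °C and melt it: q₁ = 69.8×2.05×14.9 + 69.8×331.0 = 25236 J
Heat the water can supply cooling to 0 °C: 458.7×4.16×90.0 = 171737 J > q₁, so all ice melts.
Energy balance: 458.7×4.16×(90.0 − T) = 25236 + 69.8×4.16×(T − 0)
1908.192(90.0 − T) = 25236 + 290.368 T
171737 − 25236 = 2198.560 T
T = 146501 / 2198.560 = 66.63 °C

T_f = 66.6 °C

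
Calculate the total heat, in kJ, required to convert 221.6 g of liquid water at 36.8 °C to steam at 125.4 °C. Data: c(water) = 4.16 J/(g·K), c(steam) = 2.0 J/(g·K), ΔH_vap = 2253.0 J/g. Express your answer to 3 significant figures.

q = 569 kJ

q1 (heat water 36.8→100.0 °C): 221.6 × 4.16 × 63.2 = 58261 J
q2 (vaporize at 100 °C): 221.6 × 2253.0 = 499265 J
q3 (heat steam 100.0→125.4 °C): 221.6 × 2.0 × 25.4 = 11257 J
Total: 58261 + 499265 + 11257 = 568783 J = 569 kJ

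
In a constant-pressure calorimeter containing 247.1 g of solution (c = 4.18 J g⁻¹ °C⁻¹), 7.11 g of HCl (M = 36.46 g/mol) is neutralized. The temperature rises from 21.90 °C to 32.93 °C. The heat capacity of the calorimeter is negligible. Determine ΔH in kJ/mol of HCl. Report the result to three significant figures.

|ΔT| = |32.93 − 21.90| = 11.03 °C
|q_surr| = (247.1 × 4.18) × 11.03 = 1032.878 × 11.03 = 11390 J
n(HCl) = 7.11 / 36.46 = 0.1950 mol
Temperature rose, so q_rxn = −|q_surr| = -11.39 kJ
ΔH = q_rxn / n = -58.41 kJ/mol

ΔH = -58.4 kJ/mol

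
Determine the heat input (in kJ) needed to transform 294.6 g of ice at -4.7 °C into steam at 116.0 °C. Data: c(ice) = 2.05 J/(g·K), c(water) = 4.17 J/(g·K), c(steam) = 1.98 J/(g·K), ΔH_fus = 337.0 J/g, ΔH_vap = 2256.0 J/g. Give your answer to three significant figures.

q1 (heat ice -4.7→0.0 °C): 294.6 × 2.05 × 4.7 = 2838 J
q2 (melt at 0 °C): 294.6 × 337.0 = 99280 J
q3 (heat water 0.0→100.0 °C): 294.6 × 4.17 × 100.0 = 122848 J
q4 (vaporize at 100 °C): 294.6 × 2256.0 = 664618 J
q5 (heat steam 100.0→116.0 °C): 294.6 × 1.98 × 16.0 = 9333 J
Total: 2838 + 99280 + 122848 + 664618 + 9333 = 898917 J = 899 kJ

q = 899 kJ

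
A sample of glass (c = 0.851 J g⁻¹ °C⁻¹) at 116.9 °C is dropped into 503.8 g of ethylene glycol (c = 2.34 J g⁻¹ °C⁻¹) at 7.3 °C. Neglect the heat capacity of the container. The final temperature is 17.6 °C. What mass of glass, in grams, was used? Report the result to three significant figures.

q_gained = (503.8 × 2.34) × (17.6 − 7.3) = 12140 J
q_lost = m × 0.851 × (116.9 − 17.6) = 84.5043 m
m = 12140 / 84.5043 = 144 g

m = 144 g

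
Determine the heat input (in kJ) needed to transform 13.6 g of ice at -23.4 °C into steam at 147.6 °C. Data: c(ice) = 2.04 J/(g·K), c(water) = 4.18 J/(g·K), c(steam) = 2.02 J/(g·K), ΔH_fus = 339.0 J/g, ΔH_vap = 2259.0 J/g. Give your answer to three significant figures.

q1 (heat ice -23.4→0.0 °C): 13.6 × 2.04 × 23.4 = 649 J
q2 (melt at 0 °C): 13.6 × 339.0 = 4610 J
q3 (heat water 0.0→100.0 °C): 13.6 × 4.18 × 100.0 = 5685 J
q4 (vaporize at 100 °C): 13.6 × 2259.0 = 30722 J
q5 (heat steam 100.0→147.6 °C): 13.6 × 2.02 × 47.6 = 1308 J
Total: 649 + 4610 + 5685 + 30722 + 1308 = 42974 J = 43.0 kJ

q = 43.0 kJ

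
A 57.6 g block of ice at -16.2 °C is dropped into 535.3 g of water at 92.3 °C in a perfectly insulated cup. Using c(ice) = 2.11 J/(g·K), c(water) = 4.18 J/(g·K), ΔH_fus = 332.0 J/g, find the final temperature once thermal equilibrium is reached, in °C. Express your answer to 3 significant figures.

T_f = 74.8 °C

Heat to bring ice to 0 °C and melt it: q₁ = 57.6×2.11×16.2 + 57.6×332.0 = 21092 J
Heat the water can supply cooling to 0 °C: 535.3×4.18×92.3 = 206526 J > q₁, so all ice melts.
Energy balance: 535.3×4.18×(92.3 − T) = 21092 + 57.6×4.18×(T − 0)
2237.554(92.3 − T) = 21092 + 240.768 T
206526 − 21092 = 2478.322 T
T = 185434 / 2478.322 = 74.82 °C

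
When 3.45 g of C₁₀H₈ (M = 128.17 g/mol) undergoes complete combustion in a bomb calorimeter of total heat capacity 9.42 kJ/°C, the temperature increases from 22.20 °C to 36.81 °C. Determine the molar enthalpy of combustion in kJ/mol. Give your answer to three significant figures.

ΔH = -5110 kJ/mol

ΔT = 36.81 − 22.20 = 14.61 °C
q_cal = C_cal × ΔT = 9.42 × 14.61 = 137.6262 kJ
n = 3.45 / 128.17 = 0.02692 mol
q_rxn = −q_cal = -137.6262 kJ
ΔH = -137.6262 / 0.02692 = -5112 kJ/mol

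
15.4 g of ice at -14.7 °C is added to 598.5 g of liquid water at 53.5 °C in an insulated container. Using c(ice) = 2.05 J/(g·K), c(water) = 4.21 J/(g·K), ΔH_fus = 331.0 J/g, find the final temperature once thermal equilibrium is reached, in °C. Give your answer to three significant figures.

Heat to bring ice to 0 °C and melt it: q₁ = 15.4×2.05×14.7 + 15.4×331.0 = 5561.5 J
Heat the water can supply cooling to 0 °C: 598.5×4.21×53.5 = 134803 J > q₁, so all ice melts.
Energy balance: 598.5×4.21×(53.5 − T) = 5561.5 + 15.4×4.21×(T − 0)
2519.685(53.5 − T) = 5561.5 + 64.834 T
134803 − 5561.5 = 2584.519 T
T = 129241.5 / 2584.519 = 50.01 °C

T_f = 50.0 °C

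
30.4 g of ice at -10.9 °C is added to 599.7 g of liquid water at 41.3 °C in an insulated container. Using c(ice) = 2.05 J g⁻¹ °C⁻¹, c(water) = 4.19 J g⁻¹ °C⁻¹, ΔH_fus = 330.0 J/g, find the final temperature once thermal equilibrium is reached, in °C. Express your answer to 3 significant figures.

Heat to bring ice to 0 °C and melt it: q₁ = 30.4×2.05×10.9 + 30.4×330.0 = 10711 J
Heat the water can supply cooling to 0 °C: 599.7×4.19×41.3 = 103776 J > q₁, so all ice melts.
Energy balance: 599.7×4.19×(41.3 − T) = 10711 + 30.4×4.19×(T − 0)
2512.743(41.3 − T) = 10711 + 127.376 T
103776 − 10711 = 2640.119 T
T = 93065 / 2640.119 = 35.25 °C

T_f = 35.3 °C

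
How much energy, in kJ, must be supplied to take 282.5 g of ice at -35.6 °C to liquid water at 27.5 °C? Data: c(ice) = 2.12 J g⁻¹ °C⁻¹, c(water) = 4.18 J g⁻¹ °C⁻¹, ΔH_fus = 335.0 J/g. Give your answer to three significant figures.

q1 (heat ice -35.6→0.0 °C): 282.5 × 2.12 × 35.6 = 21321 J
q2 (melt at 0 °C): 282.5 × 335.0 = 94638 J
q3 (heat water 0.0→27.5 °C): 282.5 × 4.18 × 27.5 = 32473 J
Total: 21321 + 94638 + 32473 = 148432 J = 148 kJ

q = 148 kJ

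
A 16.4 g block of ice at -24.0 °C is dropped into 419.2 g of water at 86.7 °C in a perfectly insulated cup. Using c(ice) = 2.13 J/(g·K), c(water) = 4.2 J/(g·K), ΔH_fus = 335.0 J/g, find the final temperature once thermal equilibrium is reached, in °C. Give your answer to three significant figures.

Heat to bring ice to 0 °C and melt it: q₁ = 16.4×2.13×24.0 + 16.4×335.0 = 6332.4 J
Heat the water can supply cooling to 0 °C: 419.2×4.2×86.7 = 152647 J > q₁, so all ice melts.
Energy balance: 419.2×4.2×(86.7 − T) = 6332.4 + 16.4×4.2×(T − 0)
1760.64(86.7 − T) = 6332.4 + 68.88 T
152647 − 6332.4 = 1829.52 T
T = 146314.6 / 1829.52 = 79.97 °C

T_f = 80.0 °C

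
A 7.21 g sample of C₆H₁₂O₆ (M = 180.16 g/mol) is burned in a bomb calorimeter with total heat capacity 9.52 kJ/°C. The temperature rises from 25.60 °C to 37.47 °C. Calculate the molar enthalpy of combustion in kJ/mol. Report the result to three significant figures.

ΔT = 37.47 − 25.60 = 11.87 °C
q_cal = C_cal × ΔT = 9.52 × 11.87 = 113.0024 kJ
n = 7.21 / 180.16 = 0.04002 mol
q_rxn = −q_cal = -113.0024 kJ
ΔH = -113.0024 / 0.04002 = -2824 kJ/mol

ΔH = -2820 kJ/mol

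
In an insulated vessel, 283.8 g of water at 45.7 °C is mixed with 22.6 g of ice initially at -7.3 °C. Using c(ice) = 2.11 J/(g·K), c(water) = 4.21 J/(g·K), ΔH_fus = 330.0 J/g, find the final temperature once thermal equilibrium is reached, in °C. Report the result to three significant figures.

Heat to bring ice to 0 °C and melt it: q₁ = 22.6×2.11×7.3 + 22.6×330.0 = 7806.1 J
Heat the water can supply cooling to 0 °C: 283.8×4.21×45.7 = 54602.3 J > q₁, so all ice melts.
Energy balance: 283.8×4.21×(45.7 − T) = 7806.1 + 22.6×4.21×(T − 0)
1194.798(45.7 − T) = 7806.1 + 95.146 T
54602.3 − 7806.1 = 1289.944 T
T = 46796.2 / 1289.944 = 36.28 °C

T_f = 36.3 °C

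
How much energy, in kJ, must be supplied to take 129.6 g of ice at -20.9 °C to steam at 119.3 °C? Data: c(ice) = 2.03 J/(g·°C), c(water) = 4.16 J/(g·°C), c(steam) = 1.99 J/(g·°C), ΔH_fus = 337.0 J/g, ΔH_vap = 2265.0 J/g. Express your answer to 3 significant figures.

q = 402 kJ

q1 (heat ice -20.9→0.0 °C): 129.6 × 2.03 × 20.9 = 5499 J
q2 (melt at 0 °C): 129.6 × 337.0 = 43675 J
q3 (heat water 0.0→100.0 °C): 129.6 × 4.16 × 100.0 = 53914 J
q4 (vaporize at 100 °C): 129.6 × 2265.0 = 293544 J
q5 (heat steam 100.0→119.3 °C): 129.6 × 1.99 × 19.3 = 4978 J
Total: 5499 + 43675 + 53914 + 293544 + 4978 = 401610 J = 402 kJ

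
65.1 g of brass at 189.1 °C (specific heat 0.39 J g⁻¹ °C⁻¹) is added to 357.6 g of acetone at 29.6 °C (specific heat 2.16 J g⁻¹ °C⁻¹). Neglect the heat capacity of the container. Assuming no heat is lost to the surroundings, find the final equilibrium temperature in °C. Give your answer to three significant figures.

T_f = 34.7 °C

Heat lost by brass = heat gained by acetone.
(65.1)(0.39)(189.1 − T) = (357.6)(2.16)(T − 29.6)
25.389 (189.1 − T) = 772.416 (T − 29.6)
4801.1 − 25.389 T = 772.416 T − 22864
27665.1 = 797.805 T
T = 34.68 °C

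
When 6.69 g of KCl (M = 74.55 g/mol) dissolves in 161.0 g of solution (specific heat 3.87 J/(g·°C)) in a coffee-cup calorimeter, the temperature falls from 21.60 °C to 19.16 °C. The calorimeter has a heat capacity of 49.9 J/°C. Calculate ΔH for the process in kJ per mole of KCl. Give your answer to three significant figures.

ΔH = 18.3 kJ/mol

|ΔT| = |19.16 − 21.60| = 2.44 °C
|q_surr| = (161.0 × 3.87 + 49.9) × 2.44 = 672.97 × 2.44 = 1642 J
n(KCl) = 6.69 / 74.55 = 0.08974 mol
Temperature fell, so q_rxn = +|q_surr| = 1.642 kJ
ΔH = q_rxn / n = 18.30 kJ/mol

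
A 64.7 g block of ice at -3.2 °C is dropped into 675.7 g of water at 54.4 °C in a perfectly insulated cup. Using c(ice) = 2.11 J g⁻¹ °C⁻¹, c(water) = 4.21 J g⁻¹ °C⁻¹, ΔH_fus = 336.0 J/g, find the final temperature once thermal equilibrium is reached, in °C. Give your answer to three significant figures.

Heat to bring ice to 0 °C and melt it: q₁ = 64.7×2.11×3.2 + 64.7×336.0 = 22176 J
Heat the water can supply cooling to 0 °C: 675.7×4.21×54.4 = 154752 J > q₁, so all ice melts.
Energy balance: 675.7×4.21×(54.4 − T) = 22176 + 64.7×4.21×(T − 0)
2844.697(54.4 − T) = 22176 + 272.387 T
154752 − 22176 = 3117.084 T
T = 132576 / 3117.084 = 42.53 °C

T_f = 42.5 °C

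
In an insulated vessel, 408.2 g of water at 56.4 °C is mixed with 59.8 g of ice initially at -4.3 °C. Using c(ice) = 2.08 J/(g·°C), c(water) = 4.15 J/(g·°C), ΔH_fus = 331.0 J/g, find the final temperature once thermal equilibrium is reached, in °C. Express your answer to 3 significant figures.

T_f = 38.7 °C

Heat to bring ice to 0 °C and melt it: q₁ = 59.8×2.08×4.3 + 59.8×331.0 = 20329 J
Heat the water can supply cooling to 0 °C: 408.2×4.15×56.4 = 95543.3 J > q₁, so all ice melts.
Energy balance: 408.2×4.15×(56.4 − T) = 20329 + 59.8×4.15×(T − 0)
1694.03(56.4 − T) = 20329 + 248.17 T
95543.3 − 20329 = 1942.20 T
T = 75214.3 / 1942.20 = 38.73 °C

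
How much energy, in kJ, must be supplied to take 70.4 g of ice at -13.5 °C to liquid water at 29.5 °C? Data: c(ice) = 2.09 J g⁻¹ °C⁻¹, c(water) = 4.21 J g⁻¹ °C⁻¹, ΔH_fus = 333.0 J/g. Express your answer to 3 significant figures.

q = 34.2 kJ

q1 (heat ice -13.5→0.0 °C): 70.4 × 2.09 × 13.5 = 1986 J
q2 (melt at 0 °C): 70.4 × 333.0 = 23443 J
q3 (heat water 0.0→29.5 °C): 70.4 × 4.21 × 29.5 = 8743 J
Total: 1986 + 23443 + 8743 = 34172 J = 34.2 kJ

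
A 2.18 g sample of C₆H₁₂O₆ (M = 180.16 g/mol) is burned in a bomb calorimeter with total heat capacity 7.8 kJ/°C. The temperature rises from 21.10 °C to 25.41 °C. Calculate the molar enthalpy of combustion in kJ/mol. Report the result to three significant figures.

ΔH = -2780 kJ/mol

ΔT = 25.41 − 21.10 = 4.31 °C
q_cal = C_cal × ΔT = 7.8 × 4.31 = 33.618 kJ
n = 2.18 / 180.16 = 0.01210 mol
q_rxn = −q_cal = -33.618 kJ
ΔH = -33.618 / 0.01210 = -2778 kJ/mol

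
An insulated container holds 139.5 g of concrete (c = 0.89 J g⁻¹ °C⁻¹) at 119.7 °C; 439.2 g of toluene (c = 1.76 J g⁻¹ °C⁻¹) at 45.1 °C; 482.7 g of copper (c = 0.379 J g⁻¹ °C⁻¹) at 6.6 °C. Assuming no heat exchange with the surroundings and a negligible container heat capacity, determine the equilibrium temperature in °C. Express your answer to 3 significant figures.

Σ mᵢcᵢ(T − Tᵢ) = 0  ⇒  T = Σ mᵢcᵢTᵢ / Σ mᵢcᵢ
Σ mᵢcᵢ = 139.5×0.89 + 439.2×1.76 + 482.7×0.379 = 1080.0903
Σ mᵢcᵢTᵢ = 124.155×119.7 + 772.992×45.1 + 182.9433×6.6 = 50931
T = 50931 / 1080.0903 = 47.15 °C

T_f = 47.2 °C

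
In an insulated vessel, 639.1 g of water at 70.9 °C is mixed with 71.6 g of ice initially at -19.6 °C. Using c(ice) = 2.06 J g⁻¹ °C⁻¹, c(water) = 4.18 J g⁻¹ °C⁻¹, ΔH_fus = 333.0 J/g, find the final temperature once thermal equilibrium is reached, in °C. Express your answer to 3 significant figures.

T_f = 54.8 °C

Heat to bring ice to 0 °C and melt it: q₁ = 71.6×2.06×19.6 + 71.6×333.0 = 26734 J
Heat the water can supply cooling to 0 °C: 639.1×4.18×70.9 = 189405 J > q₁, so all ice melts.
Energy balance: 639.1×4.18×(70.9 − T) = 26734 + 71.6×4.18×(T − 0)
2671.438(70.9 − T) = 26734 + 299.288 T
189405 − 26734 = 2970.726 T
T = 162671 / 2970.726 = 54.76 °C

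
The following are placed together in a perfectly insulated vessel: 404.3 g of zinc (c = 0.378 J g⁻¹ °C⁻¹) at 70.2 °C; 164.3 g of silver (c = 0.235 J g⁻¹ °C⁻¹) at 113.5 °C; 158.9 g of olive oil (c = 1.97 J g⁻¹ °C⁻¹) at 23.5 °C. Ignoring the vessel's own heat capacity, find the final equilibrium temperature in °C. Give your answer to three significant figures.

T_f = 44.5 °C

Σ mᵢcᵢ(T − Tᵢ) = 0  ⇒  T = Σ mᵢcᵢTᵢ / Σ mᵢcᵢ
Σ mᵢcᵢ = 404.3×0.378 + 164.3×0.235 + 158.9×1.97 = 504.4689
Σ mᵢcᵢTᵢ = 152.8254×70.2 + 38.6105×113.5 + 313.033×23.5 = 22467
T = 22467 / 504.4689 = 44.54 °C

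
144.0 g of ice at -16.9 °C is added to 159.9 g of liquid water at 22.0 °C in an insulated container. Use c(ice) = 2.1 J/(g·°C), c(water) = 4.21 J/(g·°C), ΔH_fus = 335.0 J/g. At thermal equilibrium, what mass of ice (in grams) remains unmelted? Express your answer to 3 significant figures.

m_ice remaining = 115 g

Heat to warm all ice to 0 °C: 144.0×2.1×16.9 = 5110.6 J
Heat released by water cooling to 0 °C: 159.9×4.21×22.0 = 14810 J
14810 J < 5110.6 + 144.0×335.0 = 53350.6 J, so not all ice melts; final T = 0 °C.
Heat left for melting: 14810 − 5110.6 = 9699.4 J
Mass melted = 9699.4 / 335.0 = 28.95 g
Ice remaining = 144.0 − 28.95 = 115.05 g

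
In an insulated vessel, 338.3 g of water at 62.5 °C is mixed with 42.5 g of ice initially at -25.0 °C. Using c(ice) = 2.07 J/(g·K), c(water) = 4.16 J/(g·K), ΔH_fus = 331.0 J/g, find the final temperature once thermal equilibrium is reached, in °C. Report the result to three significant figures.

T_f = 45.3 °C

Heat to bring ice to 0 °C and melt it: q₁ = 42.5×2.07×25.0 + 42.5×331.0 = 16267 J
Heat the water can supply cooling to 0 °C: 338.3×4.16×62.5 = 87958.0 J > q₁, so all ice melts.
Energy balance: 338.3×4.16×(62.5 − T) = 16267 + 42.5×4.16×(T − 0)
1407.328(62.5 − T) = 16267 + 176.8 T
87958.0 − 16267 = 1584.128 T
T = 71691.0 / 1584.128 = 45.26 °C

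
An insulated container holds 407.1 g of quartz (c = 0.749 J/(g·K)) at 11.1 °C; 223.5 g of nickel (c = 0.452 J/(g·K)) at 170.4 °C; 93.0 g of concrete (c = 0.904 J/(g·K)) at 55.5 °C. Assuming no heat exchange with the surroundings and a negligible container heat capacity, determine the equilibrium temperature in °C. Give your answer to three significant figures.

T_f = 51.6 °C

Σ mᵢcᵢ(T − Tᵢ) = 0  ⇒  T = Σ mᵢcᵢTᵢ / Σ mᵢcᵢ
Σ mᵢcᵢ = 407.1×0.749 + 223.5×0.452 + 93.0×0.904 = 490.0119
Σ mᵢcᵢTᵢ = 304.9179×11.1 + 101.022×170.4 + 84.072×55.5 = 25265
T = 25265 / 490.0119 = 51.56 °C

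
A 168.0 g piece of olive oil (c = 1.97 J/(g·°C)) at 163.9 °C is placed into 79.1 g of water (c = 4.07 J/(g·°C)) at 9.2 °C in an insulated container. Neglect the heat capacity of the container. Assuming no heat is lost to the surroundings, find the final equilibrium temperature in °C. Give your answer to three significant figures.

Heat lost by olive oil = heat gained by water.
(168.0)(1.97)(163.9 − T) = (79.1)(4.07)(T − 9.2)
330.96 (163.9 − T) = 321.937 (T − 9.2)
54244 − 330.96 T = 321.937 T − 2961.8
57205.8 = 652.897 T
T = 87.62 °C

T_f = 87.6 °C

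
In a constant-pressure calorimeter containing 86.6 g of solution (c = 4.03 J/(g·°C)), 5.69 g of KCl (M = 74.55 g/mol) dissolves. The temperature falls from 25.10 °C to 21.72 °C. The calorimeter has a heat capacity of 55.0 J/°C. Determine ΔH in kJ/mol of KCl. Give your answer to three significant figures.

|ΔT| = |21.72 − 25.10| = 3.38 °C
|q_surr| = (86.6 × 4.03 + 55.0) × 3.38 = 403.998 × 3.38 = 1366 J
n(KCl) = 5.69 / 74.55 = 0.07632 mol
Temperature fell, so q_rxn = +|q_surr| = 1.366 kJ
ΔH = q_rxn / n = 17.90 kJ/mol

ΔH = 17.9 kJ/mol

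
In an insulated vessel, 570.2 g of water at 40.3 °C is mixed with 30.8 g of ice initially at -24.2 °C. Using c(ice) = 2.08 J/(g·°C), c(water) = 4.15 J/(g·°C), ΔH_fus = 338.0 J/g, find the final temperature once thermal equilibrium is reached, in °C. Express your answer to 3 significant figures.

T_f = 33.4 °C

Heat to bring ice to 0 °C and melt it: q₁ = 30.8×2.08×24.2 + 30.8×338.0 = 11961 J
Heat the water can supply cooling to 0 °C: 570.2×4.15×40.3 = 95363.1 J > q₁, so all ice melts.
Energy balance: 570.2×4.15×(40.3 − T) = 11961 + 30.8×4.15×(T − 0)
2366.33(40.3 − T) = 11961 + 127.82 T
95363.1 − 11961 = 2494.15 T
T = 83402.1 / 2494.15 = 33.44 °C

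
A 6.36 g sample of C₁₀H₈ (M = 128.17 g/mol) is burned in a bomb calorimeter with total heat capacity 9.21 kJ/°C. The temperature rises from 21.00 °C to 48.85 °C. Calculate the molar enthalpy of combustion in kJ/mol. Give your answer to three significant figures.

ΔH = -5170 kJ/mol

ΔT = 48.85 − 21.00 = 27.85 °C
q_cal = C_cal × ΔT = 9.21 × 27.85 = 256.4985 kJ
n = 6.36 / 128.17 = 0.04962 mol
q_rxn = −q_cal = -256.4985 kJ
ΔH = -256.4985 / 0.04962 = -5169 kJ/mol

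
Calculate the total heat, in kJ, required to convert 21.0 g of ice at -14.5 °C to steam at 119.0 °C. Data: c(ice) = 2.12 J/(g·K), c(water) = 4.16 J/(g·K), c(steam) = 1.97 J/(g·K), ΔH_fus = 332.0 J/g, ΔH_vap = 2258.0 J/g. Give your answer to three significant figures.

q = 64.6 kJ

q1 (heat ice -14.5→0.0 °C): 21.0 × 2.12 × 14.5 = 646 J
q2 (melt at 0 °C): 21.0 × 332.0 = 6972 J
q3 (heat water 0.0→100.0 °C): 21.0 × 4.16 × 100.0 = 8736 J
q4 (vaporize at 100 °C): 21.0 × 2258.0 = 47418 J
q5 (heat steam 100.0→119.0 °C): 21.0 × 1.97 × 19.0 = 786 J
Total: 646 + 6972 + 8736 + 47418 + 786 = 64558 J = 64.6 kJ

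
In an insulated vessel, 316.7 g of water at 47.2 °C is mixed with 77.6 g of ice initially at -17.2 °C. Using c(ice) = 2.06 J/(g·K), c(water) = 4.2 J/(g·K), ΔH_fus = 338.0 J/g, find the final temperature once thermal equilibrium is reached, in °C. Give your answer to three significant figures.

T_f = 20.4 °C

Heat to bring ice to 0 °C and melt it: q₁ = 77.6×2.06×17.2 + 77.6×338.0 = 28978 J
Heat the water can supply cooling to 0 °C: 316.7×4.2×47.2 = 62782.6 J > q₁, so all ice melts.
Energy balance: 316.7×4.2×(47.2 − T) = 28978 + 77.6×4.2×(T − 0)
1330.14(47.2 − T) = 28978 + 325.92 T
62782.6 − 28978 = 1656.06 T
T = 33804.6 / 1656.06 = 20.41 °C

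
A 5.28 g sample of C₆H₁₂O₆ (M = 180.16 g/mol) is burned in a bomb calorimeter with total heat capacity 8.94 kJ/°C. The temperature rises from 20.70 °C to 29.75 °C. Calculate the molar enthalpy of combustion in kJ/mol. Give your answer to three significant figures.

ΔT = 29.75 − 20.70 = 9.05 °C
q_cal = C_cal × ΔT = 8.94 × 9.05 = 80.907 kJ
n = 5.28 / 180.16 = 0.02931 mol
q_rxn = −q_cal = -80.907 kJ
ΔH = -80.907 / 0.02931 = -2760 kJ/mol

ΔH = -2760 kJ/mol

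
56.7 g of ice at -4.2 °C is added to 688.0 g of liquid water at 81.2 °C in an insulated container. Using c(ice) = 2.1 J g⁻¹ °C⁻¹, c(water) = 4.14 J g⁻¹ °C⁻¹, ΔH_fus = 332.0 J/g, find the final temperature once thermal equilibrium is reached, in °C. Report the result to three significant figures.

T_f = 68.7 °C

Heat to bring ice to 0 °C and melt it: q₁ = 56.7×2.1×4.2 + 56.7×332.0 = 19324 J
Heat the water can supply cooling to 0 °C: 688.0×4.14×81.2 = 231284 J > q₁, so all ice melts.
Energy balance: 688.0×4.14×(81.2 − T) = 19324 + 56.7×4.14×(T − 0)
2848.32(81.2 − T) = 19324 + 234.738 T
231284 − 19324 = 3083.058 T
T = 211960 / 3083.058 = 68.7499 °C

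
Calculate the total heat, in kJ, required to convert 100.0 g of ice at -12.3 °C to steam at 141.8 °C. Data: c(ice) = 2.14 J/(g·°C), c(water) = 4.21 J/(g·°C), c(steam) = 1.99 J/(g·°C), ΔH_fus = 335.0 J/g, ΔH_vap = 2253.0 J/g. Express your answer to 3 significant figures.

q = 312 kJ

q1 (heat ice -12.3→0.0 °C): 100.0 × 2.14 × 12.3 = 2632 J
q2 (melt at 0 °C): 100.0 × 335.0 = 33500 J
q3 (heat water 0.0→100.0 °C): 100.0 × 4.21 × 100.0 = 42100 J
q4 (vaporize at 100 °C): 100.0 × 2253.0 = 225300 J
q5 (heat steam 100.0→141.8 °C): 100.0 × 1.99 × 41.8 = 8318 J
Total: 2632 + 33500 + 42100 + 225300 + 8318 = 311850 J = 312 kJ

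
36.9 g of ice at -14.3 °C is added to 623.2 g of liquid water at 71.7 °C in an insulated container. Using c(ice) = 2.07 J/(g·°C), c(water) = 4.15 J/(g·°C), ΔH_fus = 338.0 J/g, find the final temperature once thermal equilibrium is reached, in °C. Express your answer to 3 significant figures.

Heat to bring ice to 0 °C and melt it: q₁ = 36.9×2.07×14.3 + 36.9×338.0 = 13564 J
Heat the water can supply cooling to 0 °C: 623.2×4.15×71.7 = 185436 J > q₁, so all ice melts.
Energy balance: 623.2×4.15×(71.7 − T) = 13564 + 36.9×4.15×(T − 0)
2586.28(71.7 − T) = 13564 + 153.135 T
185436 − 13564 = 2739.415 T
T = 171872 / 2739.415 = 62.74 °C

T_f = 62.7 °C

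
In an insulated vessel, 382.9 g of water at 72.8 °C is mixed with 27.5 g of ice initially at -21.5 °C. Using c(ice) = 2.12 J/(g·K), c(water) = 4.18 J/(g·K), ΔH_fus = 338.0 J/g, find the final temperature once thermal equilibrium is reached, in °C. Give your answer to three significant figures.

Heat to bring ice to 0 °C and melt it: q₁ = 27.5×2.12×21.5 + 27.5×338.0 = 10548 J
Heat the water can supply cooling to 0 °C: 382.9×4.18×72.8 = 116518 J > q₁, so all ice melts.
Energy balance: 382.9×4.18×(72.8 − T) = 10548 + 27.5×4.18×(T − 0)
1600.522(72.8 − T) = 10548 + 114.95 T
116518 − 10548 = 1715.472 T
T = 105970 / 1715.472 = 61.77 °C

T_f = 61.8 °C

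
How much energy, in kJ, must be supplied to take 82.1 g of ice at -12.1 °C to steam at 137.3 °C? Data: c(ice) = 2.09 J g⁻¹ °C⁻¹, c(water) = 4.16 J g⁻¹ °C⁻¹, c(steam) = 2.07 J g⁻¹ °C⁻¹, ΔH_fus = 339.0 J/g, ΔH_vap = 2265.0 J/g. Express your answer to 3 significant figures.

q1 (heat ice -12.1→0.0 °C): 82.1 × 2.09 × 12.1 = 2076 J
q2 (melt at 0 °C): 82.1 × 339.0 = 27832 J
q3 (heat water 0.0→100.0 °C): 82.1 × 4.16 × 100.0 = 34154 J
q4 (vaporize at 100 °C): 82.1 × 2265.0 = 185957 J
q5 (heat steam 100.0→137.3 °C): 82.1 × 2.07 × 37.3 = 6339 J
Total: 2076 + 27832 + 34154 + 185957 + 6339 = 256358 J = 256 kJ

q = 256 kJ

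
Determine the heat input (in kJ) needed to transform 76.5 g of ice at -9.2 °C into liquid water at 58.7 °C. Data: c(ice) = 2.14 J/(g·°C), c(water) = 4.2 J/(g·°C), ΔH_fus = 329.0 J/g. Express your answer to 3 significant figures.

q1 (heat ice -9.2→0.0 °C): 76.5 × 2.14 × 9.2 = 1506 J
q2 (melt at 0 °C): 76.5 × 329.0 = 25169 J
q3 (heat water 0.0→58.7 °C): 76.5 × 4.2 × 58.7 = 18860 J
Total: 1506 + 25169 + 18860 = 45535 J = 45.5 kJ

q = 45.5 kJ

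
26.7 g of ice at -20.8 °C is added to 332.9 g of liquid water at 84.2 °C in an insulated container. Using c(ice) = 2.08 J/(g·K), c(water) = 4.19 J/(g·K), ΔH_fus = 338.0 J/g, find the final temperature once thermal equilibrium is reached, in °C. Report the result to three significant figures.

T_f = 71.2 °C

Heat to bring ice to 0 °C and melt it: q₁ = 26.7×2.08×20.8 + 26.7×338.0 = 10180 J
Heat the water can supply cooling to 0 °C: 332.9×4.19×84.2 = 117446 J > q₁, so all ice melts.
Energy balance: 332.9×4.19×(84.2 − T) = 10180 + 26.7×4.19×(T − 0)
1394.851(84.2 − T) = 10180 + 111.873 T
117446 − 10180 = 1506.724 T
T = 107266 / 1506.724 = 71.19 °C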